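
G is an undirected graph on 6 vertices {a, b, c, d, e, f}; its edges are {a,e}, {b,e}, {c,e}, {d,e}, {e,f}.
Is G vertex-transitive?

Vertex e is the only vertex of degree 5, so every automorphism fixes it; G is not vertex-transitive.

No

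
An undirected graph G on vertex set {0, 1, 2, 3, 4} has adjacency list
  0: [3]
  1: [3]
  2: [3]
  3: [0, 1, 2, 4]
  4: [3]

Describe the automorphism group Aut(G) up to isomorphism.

the symmetric group on 4 letters

Vertex 3 has degree 4 and every other vertex has degree 1, so G is the star K_{1,4} with centre 3. Any automorphism fixes the centre and permutes the 4 leaves freely, so Aut(G) ≅ S_4 of order 4! = 24.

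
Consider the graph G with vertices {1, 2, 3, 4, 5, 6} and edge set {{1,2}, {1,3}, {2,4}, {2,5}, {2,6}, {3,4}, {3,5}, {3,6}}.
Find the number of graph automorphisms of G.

48

The vertices split by degree into {2, 3} (degree 4) and {1, 4, 5, 6} (degree 2); every edge runs between the two parts, so G is the complete bipartite graph K_{2,4}. The parts have unequal sizes, so no automorphism swaps them; each part is permuted independently, giving S_4 × S_2 of order 4!·2! = 48.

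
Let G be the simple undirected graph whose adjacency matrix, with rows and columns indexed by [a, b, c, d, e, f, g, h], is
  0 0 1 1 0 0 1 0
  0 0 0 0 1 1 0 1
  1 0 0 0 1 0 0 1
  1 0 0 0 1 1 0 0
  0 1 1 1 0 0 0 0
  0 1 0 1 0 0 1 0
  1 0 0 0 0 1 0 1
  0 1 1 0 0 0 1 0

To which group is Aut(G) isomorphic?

Z_2^3 ⋊ S_3

G is 3-regular and bipartite on 2^3 = 8 vertices with girth 4; it is the hypercube graph Q_3. The symmetry group of the 3-cube is the hyperoctahedral group B_3 = Z_2 ≀ S_3, of order 2^3·3! = 48.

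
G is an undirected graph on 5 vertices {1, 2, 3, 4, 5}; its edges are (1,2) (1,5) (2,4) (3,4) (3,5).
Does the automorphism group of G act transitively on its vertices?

Yes

Every vertex has degree 2 and the graph is connected, so G is the 5-cycle C_5. The automorphisms of the 5-cycle are exactly the symmetries of a regular 5-gon: the dihedral group D_5, |D_5| = 10. This group acts transitively on the 5 vertices.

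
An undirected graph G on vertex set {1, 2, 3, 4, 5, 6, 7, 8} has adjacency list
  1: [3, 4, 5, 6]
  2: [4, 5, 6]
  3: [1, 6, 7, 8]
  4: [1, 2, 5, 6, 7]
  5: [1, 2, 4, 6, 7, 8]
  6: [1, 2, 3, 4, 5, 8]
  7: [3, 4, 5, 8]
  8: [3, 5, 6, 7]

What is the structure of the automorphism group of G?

The degree sequence is [4, 3, 4, 5, 6, 6, 4, 4]. Checking the degree-preserving permutations of the vertex set shows that none except the identity preserves every edge, so Aut(G) is trivial.

1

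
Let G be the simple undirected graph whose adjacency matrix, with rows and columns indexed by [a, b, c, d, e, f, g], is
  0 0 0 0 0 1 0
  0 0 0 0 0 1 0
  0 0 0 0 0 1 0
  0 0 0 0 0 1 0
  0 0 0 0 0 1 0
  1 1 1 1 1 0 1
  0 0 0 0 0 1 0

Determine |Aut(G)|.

720

Vertex f has degree 6 and every other vertex has degree 1, so G is the star K_{1,6} with centre f. The 6 leaves are pairwise interchangeable while the centre is fixed, giving Aut(G) = S_6.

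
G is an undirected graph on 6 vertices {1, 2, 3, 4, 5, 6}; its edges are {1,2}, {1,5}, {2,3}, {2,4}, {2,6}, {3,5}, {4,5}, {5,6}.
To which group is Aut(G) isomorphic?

S_2 × S_4

The vertices split by degree into {2, 5} (degree 4) and {1, 3, 4, 6} (degree 2); every edge runs between the two parts, so G is the complete bipartite graph K_{2,4}. The parts have unequal sizes, so no automorphism swaps them; each part is permuted independently, giving S_2 × S_4 of order 2!·4! = 48.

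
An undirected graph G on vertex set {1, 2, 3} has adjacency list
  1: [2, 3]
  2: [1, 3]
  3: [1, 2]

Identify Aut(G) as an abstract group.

S_3

Every vertex has degree 2, so G is the complete graph K_3. Any permutation of the 3 vertices preserves K_3, so Aut(K_3) = S_3 of order 3! = 6.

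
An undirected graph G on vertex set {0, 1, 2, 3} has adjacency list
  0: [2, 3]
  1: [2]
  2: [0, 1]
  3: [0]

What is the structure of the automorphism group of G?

The degree sequence is [2, 1, 2, 1]; the two degree-1 vertices 1 and 3 are the ends of a path, so G = P_4. A path has exactly one nontrivial symmetry — reversal — giving Aut(G) of order 2.

the cyclic group of order 2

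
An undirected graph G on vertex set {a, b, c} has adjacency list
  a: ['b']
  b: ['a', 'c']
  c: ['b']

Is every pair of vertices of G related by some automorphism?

Vertex b is the only vertex of degree 2, so every automorphism fixes it; G is not vertex-transitive.

No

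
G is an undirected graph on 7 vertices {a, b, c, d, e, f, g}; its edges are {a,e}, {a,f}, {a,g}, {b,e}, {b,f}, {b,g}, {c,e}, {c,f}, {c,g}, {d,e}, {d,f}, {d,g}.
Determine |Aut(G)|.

The vertices split by degree into {e, f, g} (degree 4) and {a, b, c, d} (degree 3); every edge runs between the two parts, so G is the complete bipartite graph K_{3,4}. The parts have unequal sizes, so no automorphism swaps them; each part is permuted independently, giving S_3 × S_4 of order 3!·4! = 144.

144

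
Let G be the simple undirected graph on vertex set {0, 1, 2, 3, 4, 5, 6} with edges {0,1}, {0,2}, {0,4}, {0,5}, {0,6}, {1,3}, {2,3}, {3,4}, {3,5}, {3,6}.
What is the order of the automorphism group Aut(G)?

240

The vertices split by degree into {0, 3} (degree 5) and {1, 2, 4, 5, 6} (degree 2); every edge runs between the two parts, so G is the complete bipartite graph K_{2,5}. The parts have unequal sizes, so no automorphism swaps them; each part is permuted independently, giving S_5 × S_2 of order 5!·2! = 240.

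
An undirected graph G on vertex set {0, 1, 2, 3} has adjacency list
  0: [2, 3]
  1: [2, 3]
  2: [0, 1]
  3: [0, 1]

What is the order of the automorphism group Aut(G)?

8

G is 2-regular and bipartite on 2^2 = 4 vertices with girth 4; it is the hypercube graph Q_2. The symmetry group of the 2-cube is the hyperoctahedral group B_2 = Z_2 ≀ S_2, of order 2^2·2! = 8.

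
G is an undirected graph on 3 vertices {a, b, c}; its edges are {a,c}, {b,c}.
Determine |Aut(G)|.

2

The degree sequence is [1, 1, 2]; the two degree-1 vertices a and b are the ends of a path, so G = P_3. A path has exactly one nontrivial symmetry — reversal — giving Aut(G) of order 2.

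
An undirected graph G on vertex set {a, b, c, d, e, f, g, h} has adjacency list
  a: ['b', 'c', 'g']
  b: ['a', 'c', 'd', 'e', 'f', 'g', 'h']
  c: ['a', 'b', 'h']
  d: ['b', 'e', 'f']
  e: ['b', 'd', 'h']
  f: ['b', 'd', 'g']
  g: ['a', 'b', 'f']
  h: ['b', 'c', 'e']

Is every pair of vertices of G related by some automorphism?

No

Vertex b is the only vertex of degree 7, so every automorphism fixes it; G is not vertex-transitive.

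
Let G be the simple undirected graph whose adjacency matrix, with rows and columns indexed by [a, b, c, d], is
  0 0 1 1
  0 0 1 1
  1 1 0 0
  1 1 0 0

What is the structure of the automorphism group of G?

G is 2-regular and bipartite on 2^2 = 4 vertices with girth 4; it is the hypercube graph Q_2. Aut(Q_2) consists of the signed permutations of the 2 coordinate axes: 2! permutations times 2^2 sign flips, so |Aut| = 2^2·2! = 8.

D_4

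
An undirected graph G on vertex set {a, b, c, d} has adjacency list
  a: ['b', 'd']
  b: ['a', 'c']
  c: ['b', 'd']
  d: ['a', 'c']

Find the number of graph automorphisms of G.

8

G is 2-regular and connected on 4 vertices, i.e. the cycle C_4. The automorphisms of the 4-cycle are exactly the symmetries of a regular 4-gon: the dihedral group D_4, |D_4| = 8.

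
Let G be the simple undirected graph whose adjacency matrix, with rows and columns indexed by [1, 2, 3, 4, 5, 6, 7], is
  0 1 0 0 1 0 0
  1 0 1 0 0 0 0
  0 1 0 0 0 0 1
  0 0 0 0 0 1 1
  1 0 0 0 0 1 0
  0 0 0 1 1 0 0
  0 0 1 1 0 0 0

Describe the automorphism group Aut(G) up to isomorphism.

Every vertex has degree 2 and the graph is connected, so G is the 7-cycle C_7. C_7 has 7 rotations and 7 reflections, so Aut(C_7) ≅ D_7 of order 14.

D_7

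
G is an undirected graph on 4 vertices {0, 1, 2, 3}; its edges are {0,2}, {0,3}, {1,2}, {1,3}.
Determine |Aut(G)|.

8

G is 2-regular and bipartite on 2^2 = 4 vertices with girth 4; it is the hypercube graph Q_2. Aut(Q_2) consists of the signed permutations of the 2 coordinate axes: 2! permutations times 2^2 sign flips, so |Aut| = 2^2·2! = 8.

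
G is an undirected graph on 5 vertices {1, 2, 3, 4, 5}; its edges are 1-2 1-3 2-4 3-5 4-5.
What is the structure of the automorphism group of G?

G is 2-regular and connected on 5 vertices, i.e. the cycle C_5. C_5 has 5 rotations and 5 reflections, so Aut(C_5) ≅ D_5 of order 10.

the dihedral group of order 10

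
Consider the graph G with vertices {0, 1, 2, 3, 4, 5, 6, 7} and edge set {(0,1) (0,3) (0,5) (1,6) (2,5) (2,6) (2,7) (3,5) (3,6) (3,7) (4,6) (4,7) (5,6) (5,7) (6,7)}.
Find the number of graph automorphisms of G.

Degrees alone do not determine every vertex (e.g. 0 and 2 both have degree 3), but their neighbour-degree multisets differ: N(0) has degrees [2, 4, 5] while N(2) has degrees [5, 5, 6]. Repeating this refinement separates all vertices, so the only automorphism is the identity.

1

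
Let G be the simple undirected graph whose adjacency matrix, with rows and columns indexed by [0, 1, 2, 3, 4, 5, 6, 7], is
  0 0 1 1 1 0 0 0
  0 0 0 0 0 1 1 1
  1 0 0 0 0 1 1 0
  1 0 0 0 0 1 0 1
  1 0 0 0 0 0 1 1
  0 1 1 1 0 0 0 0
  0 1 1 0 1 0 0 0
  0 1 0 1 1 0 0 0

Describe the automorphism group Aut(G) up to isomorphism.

G is 3-regular and bipartite on 2^3 = 8 vertices with girth 4; it is the hypercube graph Q_3. Aut(Q_3) consists of the signed permutations of the 3 coordinate axes: 3! permutations times 2^3 sign flips, so |Aut| = 2^3·3! = 48.

Z_2^3 ⋊ S_3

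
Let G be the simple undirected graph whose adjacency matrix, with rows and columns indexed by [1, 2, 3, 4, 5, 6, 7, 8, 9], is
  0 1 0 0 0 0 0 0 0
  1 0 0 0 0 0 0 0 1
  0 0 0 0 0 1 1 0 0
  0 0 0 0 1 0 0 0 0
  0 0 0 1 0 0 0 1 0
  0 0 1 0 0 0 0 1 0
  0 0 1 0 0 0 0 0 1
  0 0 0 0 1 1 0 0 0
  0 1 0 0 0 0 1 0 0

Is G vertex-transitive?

Automorphisms preserve degree, but G has vertices of degree 1 and vertices of degree 2; no automorphism maps one to the other, so G is not vertex-transitive.

No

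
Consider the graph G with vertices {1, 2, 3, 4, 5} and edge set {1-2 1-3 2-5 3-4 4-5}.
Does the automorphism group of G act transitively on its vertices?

Yes

G is 2-regular and connected on 5 vertices, i.e. the cycle C_5. The automorphisms of the 5-cycle are exactly the symmetries of a regular 5-gon: the dihedral group D_5, |D_5| = 10. Under this action every vertex can be carried to every other, so G is vertex-transitive.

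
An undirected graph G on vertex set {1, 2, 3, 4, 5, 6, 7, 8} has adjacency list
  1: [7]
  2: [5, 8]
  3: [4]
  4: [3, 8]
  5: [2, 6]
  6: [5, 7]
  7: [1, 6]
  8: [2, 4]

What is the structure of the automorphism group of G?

the cyclic group of order 2

The degree sequence is [1, 2, 1, 2, 2, 2, 2, 2]; the two degree-1 vertices 1 and 3 are the ends of a path, so G = P_8. The only nontrivial automorphism of a path is the end-to-end reflection, so Aut(G) ≅ Z_2.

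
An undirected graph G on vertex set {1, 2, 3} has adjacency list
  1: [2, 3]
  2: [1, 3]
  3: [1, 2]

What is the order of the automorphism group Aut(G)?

6

Every vertex has degree 2, so G is the complete graph K_3. Any permutation of the 3 vertices preserves K_3, so Aut(K_3) = S_3 of order 3! = 6.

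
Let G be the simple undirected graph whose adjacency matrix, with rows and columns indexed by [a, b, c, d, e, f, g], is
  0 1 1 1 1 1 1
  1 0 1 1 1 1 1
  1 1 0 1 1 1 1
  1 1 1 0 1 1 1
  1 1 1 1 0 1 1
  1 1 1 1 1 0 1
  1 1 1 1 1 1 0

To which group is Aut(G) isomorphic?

Every vertex has degree 6, so G is the complete graph K_7. Every bijection on the vertex set is an automorphism of K_7; hence Aut(K_7) ≅ S_7, order 5040.

S_7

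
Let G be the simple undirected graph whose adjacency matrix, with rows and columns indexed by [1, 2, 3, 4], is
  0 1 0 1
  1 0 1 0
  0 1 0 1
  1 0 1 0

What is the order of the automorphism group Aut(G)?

8

Every vertex has degree 2 and the graph is connected, so G is the 4-cycle C_4. C_4 has 4 rotations and 4 reflections, so Aut(C_4) ≅ D_4 of order 8.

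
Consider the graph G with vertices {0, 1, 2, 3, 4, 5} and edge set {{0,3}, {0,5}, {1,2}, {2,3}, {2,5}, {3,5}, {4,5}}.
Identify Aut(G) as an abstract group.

{e}

Degrees alone do not determine every vertex (e.g. 1 and 4 both have degree 1), but their neighbour-degree multisets differ: N(1) has degrees [3] while N(4) has degrees [4]. Repeating this refinement separates all vertices, so the only automorphism is the identity.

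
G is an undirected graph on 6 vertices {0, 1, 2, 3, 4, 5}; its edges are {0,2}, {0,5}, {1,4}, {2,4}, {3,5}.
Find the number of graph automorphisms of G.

The degree sequence is [2, 1, 2, 1, 2, 2]; the two degree-1 vertices 1 and 3 are the ends of a path, so G = P_6. The only nontrivial automorphism of a path is the end-to-end reflection, so Aut(G) ≅ Z_2.

2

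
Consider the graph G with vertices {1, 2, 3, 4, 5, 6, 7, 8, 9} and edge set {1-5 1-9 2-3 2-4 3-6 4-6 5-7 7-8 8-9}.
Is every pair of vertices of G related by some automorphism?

G has two connected components, {1, 5, 7, 8, 9} and {2, 3, 4, 6}; each is 2-regular, so G = C_5 ⊔ C_4. The orbit of 1 under Aut(G) is {1, 5, 7, 8, 9}, which does not contain 2, so G is not vertex-transitive.

No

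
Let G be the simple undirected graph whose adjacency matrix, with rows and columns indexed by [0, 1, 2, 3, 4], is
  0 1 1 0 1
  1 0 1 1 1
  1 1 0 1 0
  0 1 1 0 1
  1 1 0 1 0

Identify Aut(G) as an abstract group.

D_4

Vertex 1 is the unique vertex of degree 4; the remaining 4 vertices each have degree 3 and induce a cycle, so G is the wheel on 5 vertices with hub 1. Every automorphism fixes the hub and acts on the rim 4-cycle, so Aut(G) ≅ Aut(C_4) = D_4 of order 8.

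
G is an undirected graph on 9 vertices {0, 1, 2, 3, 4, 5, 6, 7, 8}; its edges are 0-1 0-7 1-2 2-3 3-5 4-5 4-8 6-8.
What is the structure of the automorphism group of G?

Z_2

The degree sequence is [2, 2, 2, 2, 2, 2, 1, 1, 2]; the two degree-1 vertices 6 and 7 are the ends of a path, so G = P_9. The only nontrivial automorphism of a path is the end-to-end reflection, so Aut(G) ≅ Z_2.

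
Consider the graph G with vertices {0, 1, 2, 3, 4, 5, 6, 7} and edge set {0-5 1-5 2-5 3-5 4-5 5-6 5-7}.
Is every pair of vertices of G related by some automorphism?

No

Vertex 5 is the only vertex of degree 7, so every automorphism fixes it; G is not vertex-transitive.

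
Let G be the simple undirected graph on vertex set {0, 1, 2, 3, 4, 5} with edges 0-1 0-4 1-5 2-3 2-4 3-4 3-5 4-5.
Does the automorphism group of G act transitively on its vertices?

No

Vertex 4 is the only vertex of degree 4, so every automorphism fixes it; G is not vertex-transitive.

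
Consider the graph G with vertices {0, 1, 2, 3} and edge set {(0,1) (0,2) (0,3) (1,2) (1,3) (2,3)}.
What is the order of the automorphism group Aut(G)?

24

All 4 vertices are pairwise adjacent: G = K_4. Any permutation of the 4 vertices preserves K_4, so Aut(K_4) = S_4 of order 4! = 24.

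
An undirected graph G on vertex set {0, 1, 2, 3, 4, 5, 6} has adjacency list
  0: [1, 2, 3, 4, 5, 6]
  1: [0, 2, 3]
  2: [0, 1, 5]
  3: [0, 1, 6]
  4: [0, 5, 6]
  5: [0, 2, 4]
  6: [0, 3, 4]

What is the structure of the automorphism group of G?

D_6

Vertex 0 is the unique vertex of degree 6; the remaining 6 vertices each have degree 3 and induce a cycle, so G is the wheel on 7 vertices with hub 0. With the hub fixed, the remaining symmetry is that of the rim cycle C_6, giving the dihedral group D_6.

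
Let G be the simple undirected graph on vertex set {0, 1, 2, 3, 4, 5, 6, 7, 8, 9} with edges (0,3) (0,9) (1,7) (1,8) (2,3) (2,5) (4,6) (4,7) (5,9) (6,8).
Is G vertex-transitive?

Yes

G has two connected components, {1, 4, 6, 7, 8} and {0, 2, 3, 5, 9}; each is 2-regular, so G = C_5 ⊔ C_5. Aut of a disjoint union of two copies of C_5 is the wreath product D_5 ≀ Z_2, of order 2·10² = 200. This group acts transitively on the 10 vertices.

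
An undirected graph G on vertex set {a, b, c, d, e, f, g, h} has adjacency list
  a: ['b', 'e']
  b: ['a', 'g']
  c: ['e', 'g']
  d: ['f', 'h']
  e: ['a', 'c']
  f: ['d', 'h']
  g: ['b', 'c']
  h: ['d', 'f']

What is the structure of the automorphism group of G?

D_5 × D_3

G has two connected components, {a, b, c, e, g} and {d, f, h}; each is 2-regular, so G = C_5 ⊔ C_3. The components are non-isomorphic (different sizes), so Aut(G) = Aut(C_5) × Aut(C_3) = D_5 × D_3 of order 10·6 = 60.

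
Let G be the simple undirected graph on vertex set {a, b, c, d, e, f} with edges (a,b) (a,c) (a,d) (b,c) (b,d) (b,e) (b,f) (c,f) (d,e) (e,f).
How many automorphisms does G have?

10

Vertex b is the unique vertex of degree 5; the remaining 5 vertices each have degree 3 and induce a cycle, so G is the wheel on 6 vertices with hub b. With the hub fixed, the remaining symmetry is that of the rim cycle C_5, giving the dihedral group D_5.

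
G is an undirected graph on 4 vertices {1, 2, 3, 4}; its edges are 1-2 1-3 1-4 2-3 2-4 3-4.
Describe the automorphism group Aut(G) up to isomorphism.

the symmetric group on 4 letters

Every vertex has degree 3, so G is the complete graph K_4. Every bijection on the vertex set is an automorphism of K_4; hence Aut(K_4) ≅ S_4, order 24.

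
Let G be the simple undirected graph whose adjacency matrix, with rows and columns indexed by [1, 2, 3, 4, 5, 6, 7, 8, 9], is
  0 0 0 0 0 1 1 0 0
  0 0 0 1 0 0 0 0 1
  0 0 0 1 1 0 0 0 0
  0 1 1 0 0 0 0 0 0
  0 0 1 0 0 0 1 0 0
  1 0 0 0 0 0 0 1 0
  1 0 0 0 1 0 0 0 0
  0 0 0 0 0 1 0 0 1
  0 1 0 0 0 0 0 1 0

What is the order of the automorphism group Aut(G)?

G is 2-regular and connected on 9 vertices, i.e. the cycle C_9. The automorphisms of the 9-cycle are exactly the symmetries of a regular 9-gon: the dihedral group D_9, |D_9| = 18.

18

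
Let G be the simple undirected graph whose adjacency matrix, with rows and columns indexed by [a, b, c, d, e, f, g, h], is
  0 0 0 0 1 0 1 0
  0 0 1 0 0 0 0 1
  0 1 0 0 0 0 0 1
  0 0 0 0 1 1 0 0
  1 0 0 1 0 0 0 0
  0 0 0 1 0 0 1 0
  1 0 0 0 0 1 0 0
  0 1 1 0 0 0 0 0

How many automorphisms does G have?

G has two connected components, {a, d, e, f, g} and {b, c, h}; each is 2-regular, so G = C_5 ⊔ C_3. No automorphism exchanges components of different sizes, hence Aut(G) is the direct product D_3 × D_5, order 60.

60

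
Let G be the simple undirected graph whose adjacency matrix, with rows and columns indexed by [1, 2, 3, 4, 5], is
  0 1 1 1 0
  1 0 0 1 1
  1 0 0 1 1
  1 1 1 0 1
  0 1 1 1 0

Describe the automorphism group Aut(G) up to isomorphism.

Vertex 4 is the unique vertex of degree 4; the remaining 4 vertices each have degree 3 and induce a cycle, so G is the wheel on 5 vertices with hub 4. Every automorphism fixes the hub and acts on the rim 4-cycle, so Aut(G) ≅ Aut(C_4) = D_4 of order 8.

D_4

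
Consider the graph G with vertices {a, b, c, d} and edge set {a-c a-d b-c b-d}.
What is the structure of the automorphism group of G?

G is 2-regular and bipartite on 2^2 = 4 vertices with girth 4; it is the hypercube graph Q_2. Aut(Q_2) consists of the signed permutations of the 2 coordinate axes: 2! permutations times 2^2 sign flips, so |Aut| = 2^2·2! = 8.

the dihedral group of order 8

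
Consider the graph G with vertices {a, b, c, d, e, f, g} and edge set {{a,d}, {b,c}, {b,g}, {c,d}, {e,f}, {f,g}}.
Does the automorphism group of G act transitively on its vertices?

No

Automorphisms preserve degree, but G has vertices of degree 1 and vertices of degree 2; no automorphism maps one to the other, so G is not vertex-transitive.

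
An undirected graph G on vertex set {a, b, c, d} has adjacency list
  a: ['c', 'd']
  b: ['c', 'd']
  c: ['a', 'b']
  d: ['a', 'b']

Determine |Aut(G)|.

Every vertex has degree 2 and the graph is connected, so G is the 4-cycle C_4. C_4 has 4 rotations and 4 reflections, so Aut(C_4) ≅ D_4 of order 8.

8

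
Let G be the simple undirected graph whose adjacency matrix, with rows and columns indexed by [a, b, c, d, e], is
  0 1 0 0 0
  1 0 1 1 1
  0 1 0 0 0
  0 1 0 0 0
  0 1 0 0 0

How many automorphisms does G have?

Vertex b has degree 4 and every other vertex has degree 1, so G is the star K_{1,4} with centre b. The 4 leaves are pairwise interchangeable while the centre is fixed, giving Aut(G) = S_4.

24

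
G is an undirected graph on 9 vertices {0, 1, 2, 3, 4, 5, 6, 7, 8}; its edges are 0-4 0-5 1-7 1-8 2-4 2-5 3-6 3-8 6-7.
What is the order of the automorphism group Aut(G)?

G has two connected components, {1, 3, 6, 7, 8} and {0, 2, 4, 5}; each is 2-regular, so G = C_5 ⊔ C_4. The components are non-isomorphic (different sizes), so Aut(G) = Aut(C_5) × Aut(C_4) = D_5 × D_4 of order 10·8 = 80.

80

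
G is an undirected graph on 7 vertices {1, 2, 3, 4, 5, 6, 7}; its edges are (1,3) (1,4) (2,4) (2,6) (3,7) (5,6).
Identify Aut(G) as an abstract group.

The degree sequence is [2, 2, 2, 2, 1, 2, 1]; the two degree-1 vertices 5 and 7 are the ends of a path, so G = P_7. A path has exactly one nontrivial symmetry — reversal — giving Aut(G) of order 2.

Z_2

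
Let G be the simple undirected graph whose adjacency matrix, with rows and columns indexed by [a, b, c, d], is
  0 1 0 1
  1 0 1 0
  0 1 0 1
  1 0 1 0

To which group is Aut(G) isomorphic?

S_2 ≀ Z_2

G is 2-regular and bipartite with parts {b, d} and {a, c} (each part is independent and every cross-pair is an edge), so G = K_{2,2}. Aut(K_{2,2}) is the wreath product S_2 ≀ Z_2: permute within each part, then optionally swap the parts; |Aut| = 2·(2!)² = 8.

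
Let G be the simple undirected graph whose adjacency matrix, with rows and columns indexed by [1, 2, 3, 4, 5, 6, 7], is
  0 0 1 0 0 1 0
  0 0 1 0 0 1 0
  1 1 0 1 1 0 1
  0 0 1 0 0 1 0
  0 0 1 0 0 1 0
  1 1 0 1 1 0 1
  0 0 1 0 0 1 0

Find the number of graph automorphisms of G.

The vertices split by degree into {3, 6} (degree 5) and {1, 2, 4, 5, 7} (degree 2); every edge runs between the two parts, so G is the complete bipartite graph K_{2,5}. The parts have unequal sizes, so no automorphism swaps them; each part is permuted independently, giving S_2 × S_5 of order 2!·5! = 240.

240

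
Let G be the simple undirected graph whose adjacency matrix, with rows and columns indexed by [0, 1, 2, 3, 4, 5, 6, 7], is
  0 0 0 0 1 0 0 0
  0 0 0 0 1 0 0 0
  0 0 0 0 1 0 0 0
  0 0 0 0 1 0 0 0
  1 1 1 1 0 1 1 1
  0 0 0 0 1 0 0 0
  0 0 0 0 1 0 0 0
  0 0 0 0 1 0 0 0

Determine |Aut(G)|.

5040

Vertex 4 has degree 7 and every other vertex has degree 1, so G is the star K_{1,7} with centre 4. The 7 leaves are pairwise interchangeable while the centre is fixed, giving Aut(G) = S_7.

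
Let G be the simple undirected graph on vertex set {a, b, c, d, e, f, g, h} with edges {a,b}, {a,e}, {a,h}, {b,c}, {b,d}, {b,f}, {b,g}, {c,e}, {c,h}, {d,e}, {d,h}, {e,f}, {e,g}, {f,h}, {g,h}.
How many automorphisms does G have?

The vertices split by degree into {b, e, h} (degree 5) and {a, c, d, f, g} (degree 3); every edge runs between the two parts, so G is the complete bipartite graph K_{3,5}. The parts have unequal sizes, so no automorphism swaps them; each part is permuted independently, giving S_3 × S_5 of order 3!·5! = 720.

720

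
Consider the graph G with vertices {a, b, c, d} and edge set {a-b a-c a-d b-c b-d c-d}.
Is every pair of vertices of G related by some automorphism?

All 4 vertices are pairwise adjacent: G = K_4. Every bijection on the vertex set is an automorphism of K_4; hence Aut(K_4) ≅ S_4, order 24. This group acts transitively on the 4 vertices.

Yes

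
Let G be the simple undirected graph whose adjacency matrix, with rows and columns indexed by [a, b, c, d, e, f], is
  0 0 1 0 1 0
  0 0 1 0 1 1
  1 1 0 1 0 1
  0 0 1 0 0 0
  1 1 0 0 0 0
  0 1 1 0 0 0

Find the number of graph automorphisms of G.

1

Degrees alone do not determine every vertex (e.g. a and e both have degree 2), but their neighbour-degree multisets differ: N(a) has degrees [2, 4] while N(e) has degrees [2, 3]. Repeating this refinement separates all vertices, so the only automorphism is the identity.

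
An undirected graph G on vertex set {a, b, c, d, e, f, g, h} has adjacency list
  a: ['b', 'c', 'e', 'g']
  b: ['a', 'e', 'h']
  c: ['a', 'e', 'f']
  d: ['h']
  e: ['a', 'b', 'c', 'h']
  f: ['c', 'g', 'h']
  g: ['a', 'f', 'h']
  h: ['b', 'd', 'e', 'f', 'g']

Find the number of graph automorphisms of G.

1

Degrees alone do not determine every vertex (e.g. a and e both have degree 4), but their neighbour-degree multisets differ: N(a) has degrees [3, 3, 3, 4] while N(e) has degrees [3, 3, 4, 5]. Repeating this refinement separates all vertices, so the only automorphism is the identity.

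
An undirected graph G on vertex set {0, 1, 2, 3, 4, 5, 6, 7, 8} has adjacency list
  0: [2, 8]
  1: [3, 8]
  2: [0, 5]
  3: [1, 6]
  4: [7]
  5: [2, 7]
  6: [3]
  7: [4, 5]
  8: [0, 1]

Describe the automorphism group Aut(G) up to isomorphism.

The degree sequence is [2, 2, 2, 2, 1, 2, 1, 2, 2]; the two degree-1 vertices 4 and 6 are the ends of a path, so G = P_9. A path has exactly one nontrivial symmetry — reversal — giving Aut(G) of order 2.

the cyclic group of order 2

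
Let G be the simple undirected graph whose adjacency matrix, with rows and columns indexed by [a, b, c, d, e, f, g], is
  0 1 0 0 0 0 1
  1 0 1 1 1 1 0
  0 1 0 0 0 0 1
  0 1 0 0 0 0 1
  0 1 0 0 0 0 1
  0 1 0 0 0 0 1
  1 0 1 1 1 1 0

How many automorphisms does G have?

The vertices split by degree into {b, g} (degree 5) and {a, c, d, e, f} (degree 2); every edge runs between the two parts, so G is the complete bipartite graph K_{2,5}. Automorphisms preserve the bipartition setwise (since the parts differ in size) and act as S_2 × S_5 within it; |Aut| = 240.

240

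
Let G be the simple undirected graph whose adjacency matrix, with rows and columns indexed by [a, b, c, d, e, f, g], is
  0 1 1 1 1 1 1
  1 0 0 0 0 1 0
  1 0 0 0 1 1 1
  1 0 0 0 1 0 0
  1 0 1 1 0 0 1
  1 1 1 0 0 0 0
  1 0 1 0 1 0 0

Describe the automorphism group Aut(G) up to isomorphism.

Degrees alone do not determine every vertex (e.g. b and d both have degree 2), but their neighbour-degree multisets differ: N(b) has degrees [3, 6] while N(d) has degrees [4, 6]. Repeating this refinement separates all vertices, so the only automorphism is the identity.

1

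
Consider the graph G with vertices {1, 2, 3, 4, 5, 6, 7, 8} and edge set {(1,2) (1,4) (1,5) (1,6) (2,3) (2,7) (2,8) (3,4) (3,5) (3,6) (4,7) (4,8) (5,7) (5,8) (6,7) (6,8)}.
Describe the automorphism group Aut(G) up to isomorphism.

(S_4 × S_4) ⋊ Z_2

G is 4-regular and bipartite with parts {1, 3, 7, 8} and {2, 4, 5, 6} (each part is independent and every cross-pair is an edge), so G = K_{4,4}. Aut(K_{4,4}) is the wreath product S_4 ≀ Z_2: permute within each part, then optionally swap the parts; |Aut| = 2·(4!)² = 1152.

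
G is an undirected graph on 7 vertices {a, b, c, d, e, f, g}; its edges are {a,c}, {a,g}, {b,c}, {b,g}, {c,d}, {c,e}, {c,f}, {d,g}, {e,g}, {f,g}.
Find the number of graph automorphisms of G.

The vertices split by degree into {c, g} (degree 5) and {a, b, d, e, f} (degree 2); every edge runs between the two parts, so G is the complete bipartite graph K_{2,5}. Automorphisms preserve the bipartition setwise (since the parts differ in size) and act as S_2 × S_5 within it; |Aut| = 240.

240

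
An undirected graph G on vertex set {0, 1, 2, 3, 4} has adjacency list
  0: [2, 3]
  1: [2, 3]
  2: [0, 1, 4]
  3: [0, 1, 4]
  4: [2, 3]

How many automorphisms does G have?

12

The vertices split by degree into {2, 3} (degree 3) and {0, 1, 4} (degree 2); every edge runs between the two parts, so G is the complete bipartite graph K_{2,3}. Automorphisms preserve the bipartition setwise (since the parts differ in size) and act as S_2 × S_3 within it; |Aut| = 12.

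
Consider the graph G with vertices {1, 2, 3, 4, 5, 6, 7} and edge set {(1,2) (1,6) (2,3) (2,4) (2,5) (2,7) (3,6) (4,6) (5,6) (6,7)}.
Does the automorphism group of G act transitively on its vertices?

Automorphisms preserve degree, but G has vertices of degree 2 and vertices of degree 5; no automorphism maps one to the other, so G is not vertex-transitive.

No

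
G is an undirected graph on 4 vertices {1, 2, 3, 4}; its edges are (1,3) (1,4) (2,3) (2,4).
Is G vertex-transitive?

Yes

G is 2-regular and bipartite on 2^2 = 4 vertices with girth 4; it is the hypercube graph Q_2. The symmetry group of the 2-cube is the hyperoctahedral group B_2 = Z_2 ≀ S_2, of order 2^2·2! = 8. Under this action every vertex can be carried to every other, so G is vertex-transitive.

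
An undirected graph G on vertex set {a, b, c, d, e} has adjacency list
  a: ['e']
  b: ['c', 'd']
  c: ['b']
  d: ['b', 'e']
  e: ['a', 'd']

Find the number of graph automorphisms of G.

The degree sequence is [1, 2, 1, 2, 2]; the two degree-1 vertices a and c are the ends of a path, so G = P_5. A path has exactly one nontrivial symmetry — reversal — giving Aut(G) of order 2.

2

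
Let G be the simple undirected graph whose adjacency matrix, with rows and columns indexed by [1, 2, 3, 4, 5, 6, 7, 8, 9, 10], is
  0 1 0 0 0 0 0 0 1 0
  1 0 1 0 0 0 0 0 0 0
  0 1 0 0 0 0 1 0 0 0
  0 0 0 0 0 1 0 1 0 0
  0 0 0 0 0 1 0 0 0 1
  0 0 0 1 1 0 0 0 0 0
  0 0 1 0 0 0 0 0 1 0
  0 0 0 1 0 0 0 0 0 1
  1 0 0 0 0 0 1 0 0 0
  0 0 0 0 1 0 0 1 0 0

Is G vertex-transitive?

G has two connected components, {1, 2, 3, 7, 9} and {4, 5, 6, 8, 10}; each is 2-regular, so G = C_5 ⊔ C_5. With two isomorphic components, Aut(G) = Aut(C_5) ≀ S_2 = (D_5 × D_5) ⋊ Z_2: permute each cycle by D_5, then optionally swap the two cycles. Order 2·(2·5)² = 200. Under this action every vertex can be carried to every other, so G is vertex-transitive.

Yes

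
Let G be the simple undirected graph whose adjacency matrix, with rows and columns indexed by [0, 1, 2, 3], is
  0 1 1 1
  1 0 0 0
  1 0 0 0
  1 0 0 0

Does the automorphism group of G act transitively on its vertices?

Vertex 0 is the only vertex of degree 3, so every automorphism fixes it; G is not vertex-transitive.

No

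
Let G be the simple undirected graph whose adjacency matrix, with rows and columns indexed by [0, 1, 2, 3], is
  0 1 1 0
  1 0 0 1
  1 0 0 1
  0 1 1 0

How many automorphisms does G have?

8

G is 2-regular and bipartite on 2^2 = 4 vertices with girth 4; it is the hypercube graph Q_2. Aut(Q_2) consists of the signed permutations of the 2 coordinate axes: 2! permutations times 2^2 sign flips, so |Aut| = 2^2·2! = 8.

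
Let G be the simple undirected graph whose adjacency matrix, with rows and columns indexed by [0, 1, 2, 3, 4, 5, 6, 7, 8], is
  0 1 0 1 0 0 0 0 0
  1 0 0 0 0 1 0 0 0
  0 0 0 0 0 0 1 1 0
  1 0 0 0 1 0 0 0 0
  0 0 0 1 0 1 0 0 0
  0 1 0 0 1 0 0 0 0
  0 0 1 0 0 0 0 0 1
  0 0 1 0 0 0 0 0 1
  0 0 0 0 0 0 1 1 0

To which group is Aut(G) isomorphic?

G has two connected components, {0, 1, 3, 4, 5} and {2, 6, 7, 8}; each is 2-regular, so G = C_5 ⊔ C_4. No automorphism exchanges components of different sizes, hence Aut(G) is the direct product D_5 × D_4, order 80.

D_5 × D_4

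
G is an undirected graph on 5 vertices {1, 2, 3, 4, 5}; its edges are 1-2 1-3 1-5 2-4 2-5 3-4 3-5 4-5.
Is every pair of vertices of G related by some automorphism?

No

Vertex 5 is the only vertex of degree 4, so every automorphism fixes it; G is not vertex-transitive.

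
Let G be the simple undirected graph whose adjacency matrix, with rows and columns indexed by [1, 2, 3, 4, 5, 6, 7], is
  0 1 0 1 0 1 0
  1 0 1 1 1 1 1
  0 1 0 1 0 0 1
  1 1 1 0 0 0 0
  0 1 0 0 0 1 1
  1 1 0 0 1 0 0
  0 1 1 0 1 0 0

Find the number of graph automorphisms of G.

Vertex 2 is the unique vertex of degree 6; the remaining 6 vertices each have degree 3 and induce a cycle, so G is the wheel on 7 vertices with hub 2. With the hub fixed, the remaining symmetry is that of the rim cycle C_6, giving the dihedral group D_6.

12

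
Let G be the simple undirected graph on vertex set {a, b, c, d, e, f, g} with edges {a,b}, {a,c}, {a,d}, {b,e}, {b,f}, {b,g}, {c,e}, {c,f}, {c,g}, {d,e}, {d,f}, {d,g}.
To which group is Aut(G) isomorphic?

The vertices split by degree into {b, c, d} (degree 4) and {a, e, f, g} (degree 3); every edge runs between the two parts, so G is the complete bipartite graph K_{3,4}. The parts have unequal sizes, so no automorphism swaps them; each part is permuted independently, giving S_4 × S_3 of order 4!·3! = 144.

S_4 × S_3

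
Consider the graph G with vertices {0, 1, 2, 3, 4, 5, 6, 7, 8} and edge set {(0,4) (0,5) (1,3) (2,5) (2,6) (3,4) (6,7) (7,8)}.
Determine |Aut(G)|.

The degree sequence is [2, 1, 2, 2, 2, 2, 2, 2, 1]; the two degree-1 vertices 1 and 8 are the ends of a path, so G = P_9. A path has exactly one nontrivial symmetry — reversal — giving Aut(G) of order 2.

2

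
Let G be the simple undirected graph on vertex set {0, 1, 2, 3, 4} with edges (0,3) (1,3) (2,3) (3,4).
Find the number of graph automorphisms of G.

Vertex 3 has degree 4 and every other vertex has degree 1, so G is the star K_{1,4} with centre 3. Any automorphism fixes the centre and permutes the 4 leaves freely, so Aut(G) ≅ S_4 of order 4! = 24.

24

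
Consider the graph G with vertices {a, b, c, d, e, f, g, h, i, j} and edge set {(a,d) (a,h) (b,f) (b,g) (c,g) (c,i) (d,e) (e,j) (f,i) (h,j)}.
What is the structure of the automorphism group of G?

G has two connected components, {a, d, e, h, j} and {b, c, f, g, i}; each is 2-regular, so G = C_5 ⊔ C_5. With two isomorphic components, Aut(G) = Aut(C_5) ≀ S_2 = (D_5 × D_5) ⋊ Z_2: permute each cycle by D_5, then optionally swap the two cycles. Order 2·(2·5)² = 200.

(D_5 × D_5) ⋊ Z_2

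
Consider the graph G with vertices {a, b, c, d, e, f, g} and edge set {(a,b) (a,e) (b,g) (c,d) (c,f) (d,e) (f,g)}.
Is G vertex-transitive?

Every vertex has degree 2 and the graph is connected, so G is the 7-cycle C_7. C_7 has 7 rotations and 7 reflections, so Aut(C_7) ≅ D_7 of order 14. Under this action every vertex can be carried to every other, so G is vertex-transitive.

Yes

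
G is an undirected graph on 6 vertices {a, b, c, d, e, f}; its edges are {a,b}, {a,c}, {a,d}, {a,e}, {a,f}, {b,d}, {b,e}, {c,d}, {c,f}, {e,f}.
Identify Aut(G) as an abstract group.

Vertex a is the unique vertex of degree 5; the remaining 5 vertices each have degree 3 and induce a cycle, so G is the wheel on 6 vertices with hub a. With the hub fixed, the remaining symmetry is that of the rim cycle C_5, giving the dihedral group D_5.

the dihedral group of order 10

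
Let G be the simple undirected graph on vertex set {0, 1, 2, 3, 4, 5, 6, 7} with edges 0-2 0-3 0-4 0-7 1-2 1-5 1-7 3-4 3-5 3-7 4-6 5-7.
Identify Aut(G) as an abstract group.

The degree sequence is [4, 3, 2, 4, 3, 3, 1, 4]. Checking the degree-preserving permutations of the vertex set shows that none except the identity preserves every edge, so Aut(G) is trivial.

1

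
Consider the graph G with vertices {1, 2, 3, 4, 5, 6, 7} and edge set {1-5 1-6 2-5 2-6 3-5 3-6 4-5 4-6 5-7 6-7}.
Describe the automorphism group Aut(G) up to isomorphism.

The vertices split by degree into {5, 6} (degree 5) and {1, 2, 3, 4, 7} (degree 2); every edge runs between the two parts, so G is the complete bipartite graph K_{2,5}. The parts have unequal sizes, so no automorphism swaps them; each part is permuted independently, giving S_2 × S_5 of order 2!·5! = 240.

S_2 × S_5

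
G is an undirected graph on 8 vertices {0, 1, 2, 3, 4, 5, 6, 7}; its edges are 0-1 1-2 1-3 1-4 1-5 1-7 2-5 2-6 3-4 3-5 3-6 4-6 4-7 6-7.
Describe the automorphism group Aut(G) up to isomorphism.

{e}

The degree sequence is [1, 6, 3, 4, 4, 3, 4, 3]. Checking the degree-preserving permutations of the vertex set shows that none except the identity preserves every edge, so Aut(G) is trivial.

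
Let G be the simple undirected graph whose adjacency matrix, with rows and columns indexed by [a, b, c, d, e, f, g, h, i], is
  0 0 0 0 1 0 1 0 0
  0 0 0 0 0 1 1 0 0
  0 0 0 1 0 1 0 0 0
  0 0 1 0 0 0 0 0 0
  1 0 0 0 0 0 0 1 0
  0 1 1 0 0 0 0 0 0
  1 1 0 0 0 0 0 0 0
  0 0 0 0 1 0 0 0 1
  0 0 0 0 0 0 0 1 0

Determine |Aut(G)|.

The degree sequence is [2, 2, 2, 1, 2, 2, 2, 2, 1]; the two degree-1 vertices d and i are the ends of a path, so G = P_9. The only nontrivial automorphism of a path is the end-to-end reflection, so Aut(G) ≅ Z_2.

2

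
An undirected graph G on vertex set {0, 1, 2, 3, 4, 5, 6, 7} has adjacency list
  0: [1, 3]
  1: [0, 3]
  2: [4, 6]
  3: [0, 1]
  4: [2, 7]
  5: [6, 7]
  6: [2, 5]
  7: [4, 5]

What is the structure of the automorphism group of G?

G has two connected components, {2, 4, 5, 6, 7} and {0, 1, 3}; each is 2-regular, so G = C_5 ⊔ C_3. The components are non-isomorphic (different sizes), so Aut(G) = Aut(C_3) × Aut(C_5) = D_3 × D_5 of order 6·10 = 60.

D_3 × D_5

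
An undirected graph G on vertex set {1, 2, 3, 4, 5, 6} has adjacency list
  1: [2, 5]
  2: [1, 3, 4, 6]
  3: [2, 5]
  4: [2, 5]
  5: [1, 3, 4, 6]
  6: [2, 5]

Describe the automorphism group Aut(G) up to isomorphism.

The vertices split by degree into {2, 5} (degree 4) and {1, 3, 4, 6} (degree 2); every edge runs between the two parts, so G is the complete bipartite graph K_{2,4}. Automorphisms preserve the bipartition setwise (since the parts differ in size) and act as S_2 × S_4 within it; |Aut| = 48.

S_2 × S_4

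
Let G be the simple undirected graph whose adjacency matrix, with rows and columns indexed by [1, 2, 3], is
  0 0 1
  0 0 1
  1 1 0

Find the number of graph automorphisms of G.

2

The degree sequence is [1, 1, 2]; the two degree-1 vertices 1 and 2 are the ends of a path, so G = P_3. The only nontrivial automorphism of a path is the end-to-end reflection, so Aut(G) ≅ Z_2.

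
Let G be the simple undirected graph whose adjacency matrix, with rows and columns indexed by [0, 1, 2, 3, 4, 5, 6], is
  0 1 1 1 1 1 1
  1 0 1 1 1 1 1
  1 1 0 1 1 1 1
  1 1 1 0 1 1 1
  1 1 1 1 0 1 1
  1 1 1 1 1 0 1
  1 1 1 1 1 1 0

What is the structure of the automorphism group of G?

Every vertex has degree 6, so G is the complete graph K_7. Every bijection on the vertex set is an automorphism of K_7; hence Aut(K_7) ≅ S_7, order 5040.

S_7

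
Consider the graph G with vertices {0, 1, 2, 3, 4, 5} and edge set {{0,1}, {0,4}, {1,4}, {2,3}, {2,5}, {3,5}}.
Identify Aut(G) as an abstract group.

G has two connected components, {0, 1, 4} and {2, 3, 5}; each is 2-regular, so G = C_3 ⊔ C_3. Aut of a disjoint union of two copies of C_3 is the wreath product D_3 ≀ Z_2, of order 2·6² = 72.

(D_3 × D_3) ⋊ Z_2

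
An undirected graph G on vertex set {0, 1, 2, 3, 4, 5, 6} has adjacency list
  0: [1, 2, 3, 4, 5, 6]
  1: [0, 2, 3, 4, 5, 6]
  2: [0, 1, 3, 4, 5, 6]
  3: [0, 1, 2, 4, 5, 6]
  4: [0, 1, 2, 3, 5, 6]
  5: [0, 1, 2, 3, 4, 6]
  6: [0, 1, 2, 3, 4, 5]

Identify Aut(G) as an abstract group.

S_7

All 7 vertices are pairwise adjacent: G = K_7. Any permutation of the 7 vertices preserves K_7, so Aut(K_7) = S_7 of order 7! = 5040.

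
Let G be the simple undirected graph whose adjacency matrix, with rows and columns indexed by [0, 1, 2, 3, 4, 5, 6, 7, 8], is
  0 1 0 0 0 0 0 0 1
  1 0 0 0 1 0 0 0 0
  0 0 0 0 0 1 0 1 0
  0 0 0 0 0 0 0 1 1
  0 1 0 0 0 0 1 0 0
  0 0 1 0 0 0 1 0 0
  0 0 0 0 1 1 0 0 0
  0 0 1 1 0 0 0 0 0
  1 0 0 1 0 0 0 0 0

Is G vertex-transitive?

G is 2-regular and connected on 9 vertices, i.e. the cycle C_9. C_9 has 9 rotations and 9 reflections, so Aut(C_9) ≅ D_9 of order 18. Under this action every vertex can be carried to every other, so G is vertex-transitive.

Yes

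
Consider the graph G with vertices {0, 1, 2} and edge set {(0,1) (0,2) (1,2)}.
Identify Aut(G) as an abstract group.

Every vertex has degree 2, so G is the complete graph K_3. Any permutation of the 3 vertices preserves K_3, so Aut(K_3) = S_3 of order 3! = 6.

S_3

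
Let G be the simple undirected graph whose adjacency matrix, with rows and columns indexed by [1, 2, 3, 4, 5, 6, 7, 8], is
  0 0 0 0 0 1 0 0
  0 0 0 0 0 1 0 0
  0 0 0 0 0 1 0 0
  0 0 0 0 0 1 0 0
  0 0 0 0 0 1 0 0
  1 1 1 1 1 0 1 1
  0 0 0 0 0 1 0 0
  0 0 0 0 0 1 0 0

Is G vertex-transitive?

No

Vertex 6 is the only vertex of degree 7, so every automorphism fixes it; G is not vertex-transitive.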